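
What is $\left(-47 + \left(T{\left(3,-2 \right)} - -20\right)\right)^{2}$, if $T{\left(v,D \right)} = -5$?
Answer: $1024$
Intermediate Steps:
$\left(-47 + \left(T{\left(3,-2 \right)} - -20\right)\right)^{2} = \left(-47 - -15\right)^{2} = \left(-47 + \left(-5 + 20\right)\right)^{2} = \left(-47 + 15\right)^{2} = \left(-32\right)^{2} = 1024$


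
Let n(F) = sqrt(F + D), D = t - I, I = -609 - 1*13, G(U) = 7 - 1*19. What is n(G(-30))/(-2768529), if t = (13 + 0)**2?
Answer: -sqrt(779)/2768529 ≈ -1.0081e-5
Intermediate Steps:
G(U) = -12 (G(U) = 7 - 19 = -12)
I = -622 (I = -609 - 13 = -622)
t = 169 (t = 13**2 = 169)
D = 791 (D = 169 - 1*(-622) = 169 + 622 = 791)
n(F) = sqrt(791 + F) (n(F) = sqrt(F + 791) = sqrt(791 + F))
n(G(-30))/(-2768529) = sqrt(791 - 12)/(-2768529) = sqrt(779)*(-1/2768529) = -sqrt(779)/2768529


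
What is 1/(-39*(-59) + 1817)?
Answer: 1/4118 ≈ 0.00024284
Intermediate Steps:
1/(-39*(-59) + 1817) = 1/(2301 + 1817) = 1/4118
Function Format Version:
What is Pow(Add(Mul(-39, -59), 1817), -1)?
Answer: Rational(1, 4118) ≈ 0.00024284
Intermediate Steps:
Pow(Add(Mul(-39, -59), 1817), -1) = Pow(Add(2301, 1817), -1) = Pow(4118, -1) = Rational(1, 4118)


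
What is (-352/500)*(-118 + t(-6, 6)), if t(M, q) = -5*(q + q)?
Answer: 15664/125 ≈ 125.31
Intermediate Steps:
t(M, q) = -10*q
(-352/500)*(-118 + t(-6, 6)) = (-352/500)*(-118 - 10*6) = (-352*1/500)*(-118 - 60) = -88/125*(-178) = 15664/125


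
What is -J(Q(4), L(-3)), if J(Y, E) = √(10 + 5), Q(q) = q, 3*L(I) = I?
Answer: -√15 ≈ -3.8730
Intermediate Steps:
L(I) = I/3
J(Y, E) = √15
-J(Q(4), L(-3)) = -√15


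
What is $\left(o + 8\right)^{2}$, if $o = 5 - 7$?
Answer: $36$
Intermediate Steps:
$o = -2$
$\left(o + 8\right)^{2} = \left(-2 + 8\right)^{2} = 6^{2} = 36$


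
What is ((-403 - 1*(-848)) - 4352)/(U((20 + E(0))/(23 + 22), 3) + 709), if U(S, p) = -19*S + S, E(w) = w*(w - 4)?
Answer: -3907/701 ≈ -5.5735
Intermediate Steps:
E(w) = w*(-4 + w)
U(S, p) = -18*S
((-403 - 1*(-848)) - 4352)/(U((20 + E(0))/(23 + 22), 3) + 709) = ((-403 - 1*(-848)) - 4352)/(-18*(20 + 0*(-4 + 0))/(23 + 22) + 709) = ((-403 + 848) - 4352)/(-18*(20 + 0*(-4))/45 + 709) = (445 - 4352)/(-18*(20 + 0)/45 + 709) = -3907/(-360/45 + 709) = -3907/(-18*4/9 + 709) = -3907/(-8 + 709) = -3907/701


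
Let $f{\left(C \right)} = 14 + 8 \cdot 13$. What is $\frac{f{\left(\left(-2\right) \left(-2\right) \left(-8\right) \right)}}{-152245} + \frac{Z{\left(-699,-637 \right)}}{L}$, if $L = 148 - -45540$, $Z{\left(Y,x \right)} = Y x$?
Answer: $\frac{67783674251}{6955769560} \approx 9.7449$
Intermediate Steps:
$f{\left(C \right)} = 118$ ($f{\left(C \right)} = 14 + 104 = 118$)
$L = 45688$ ($L = 148 + 45540 = 45688$)
$\frac{f{\left(\left(-2\right) \left(-2\right) \left(-8\right) \right)}}{-152245} + \frac{Z{\left(-699,-637 \right)}}{L} = \frac{118}{-152245} + \frac{\left(-699\right) \left(-637\right)}{45688} = 118 \left(- \frac{1}{152245}\right) + 445263 \cdot \frac{1}{45688} = - \frac{118}{152245} + \frac{445263}{45688} = \frac{67783674251}{6955769560}$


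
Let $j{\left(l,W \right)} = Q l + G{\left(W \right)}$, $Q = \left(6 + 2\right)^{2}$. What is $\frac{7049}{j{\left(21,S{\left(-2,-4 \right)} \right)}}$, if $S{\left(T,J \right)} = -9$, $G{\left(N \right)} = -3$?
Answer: $\frac{7049}{1341} \approx 5.2565$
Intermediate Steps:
$Q = 64$ ($Q = 8^{2} = 64$)
$j{\left(l,W \right)} = -3 + 64 l$ ($j{\left(l,W \right)} = 64 l - 3 = -3 + 64 l$)
$\frac{7049}{j{\left(21,S{\left(-2,-4 \right)} \right)}} = \frac{7049}{-3 + 64 \cdot 21} = \frac{7049}{-3 + 1344} = \frac{7049}{1341}$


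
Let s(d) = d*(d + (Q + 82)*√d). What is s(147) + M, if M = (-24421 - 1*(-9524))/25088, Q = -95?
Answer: 542111695/25088 - 13377*√3 ≈ -1561.2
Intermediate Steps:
M = -14897/25088 (M = (-24421 + 9524)*(1/25088) = -14897*1/25088 = -14897/25088 ≈ -0.59379)
s(d) = d*(d - 13*√d) (s(d) = d*(d + (-95 + 82)*√d) = d*(d - 13*√d))
s(147) + M = (147² - 13377*√3) - 14897/25088 = (21609 - 13377*√3) - 14897/25088 = 542111695/25088 - 13377*√3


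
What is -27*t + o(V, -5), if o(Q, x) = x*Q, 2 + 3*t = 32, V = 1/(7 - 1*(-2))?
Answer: -2435/9 ≈ -270.56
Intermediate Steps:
V = ⅑ (V = 1/(7 + 2) = 1/9 = ⅑ ≈ 0.11111)
t = 10 (t = -⅔ + (⅓)*32 = -⅔ + 32/3 = 10)
o(Q, x) = Q*x
-27*t + o(V, -5) = -27*10 + (⅑)*(-5) = -270 - 5/9 = -2435/9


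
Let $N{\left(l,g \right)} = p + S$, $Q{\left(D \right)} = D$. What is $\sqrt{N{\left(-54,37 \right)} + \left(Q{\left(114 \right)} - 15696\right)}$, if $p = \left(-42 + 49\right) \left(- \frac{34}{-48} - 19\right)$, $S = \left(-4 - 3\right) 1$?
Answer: $\frac{i \sqrt{2263254}}{12} \approx 125.37 i$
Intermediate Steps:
$S = -7$ ($S = \left(-7\right) 1 = -7$)
$p = - \frac{3073}{24}$ ($p = 7 \left(\left(-34\right) \left(- \frac{1}{48}\right) - 19\right) = 7 \left(\frac{17}{24} - 19\right) = 7 \left(- \frac{439}{24}\right) = - \frac{3073}{24} \approx -128.04$)
$N{\left(l,g \right)} = - \frac{3241}{24}$ ($N{\left(l,g \right)} = - \frac{3073}{24} - 7 = - \frac{3241}{24}$)
$\sqrt{N{\left(-54,37 \right)} + \left(Q{\left(114 \right)} - 15696\right)} = \sqrt{- \frac{3241}{24} + \left(114 - 15696\right)} = \sqrt{- \frac{3241}{24} - 15582} = \sqrt{- \frac{377209}{24}} = \frac{i \sqrt{2263254}}{12}$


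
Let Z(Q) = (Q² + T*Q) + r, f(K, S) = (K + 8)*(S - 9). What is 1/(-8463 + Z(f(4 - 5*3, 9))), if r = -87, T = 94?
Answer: -1/8550 ≈ -0.00011696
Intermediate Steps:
f(K, S) = (-9 + S)*(8 + K) (f(K, S) = (8 + K)*(-9 + S) = (-9 + S)*(8 + K))
Z(Q) = -87 + Q² + 94*Q (Z(Q) = (Q² + 94*Q) - 87 = -87 + Q² + 94*Q)
1/(-8463 + Z(f(4 - 5*3, 9))) = 1/(-8463 + (-87 + (-72 - 9*(4 - 5*3) + 8*9 + (4 - 5*3)*9)² + 94*(-72 - 9*(4 - 5*3) + 8*9 + (4 - 5*3)*9))) = 1/(-8463 + (-87 + (-72 - 9*(4 - 15) + 72 + (4 - 15)*9)² + 94*(-72 - 9*(4 - 15) + 72 + (4 - 15)*9))) = 1/(-8463 + (-87 + (-72 - 9*(-11) + 72 - 11*9)² + 94*(-72 - 9*(-11) + 72 - 11*9))) = 1/(-8463 + (-87 + (-72 + 99 + 72 - 99)² + 94*(-72 + 99 + 72 - 99))) = 1/(-8463 + (-87 + 0² + 94*0)) = 1/(-8463 + (-87 + 0 + 0)) = 1/(-8463 - 87) = 1/(-8550) = -1/8550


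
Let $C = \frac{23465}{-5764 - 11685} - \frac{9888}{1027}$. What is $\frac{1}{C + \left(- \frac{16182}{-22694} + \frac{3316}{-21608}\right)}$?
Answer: $- \frac{1098440711948762}{11438314479866861} \approx -0.096032$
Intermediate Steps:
$C = - \frac{196634267}{17920123}$ ($C = \frac{23465}{-17449} - \frac{9888}{1027} = 23465 \left(- \frac{1}{17449}\right) - \frac{9888}{1027} = - \frac{23465}{17449} - \frac{9888}{1027} = - \frac{196634267}{17920123} \approx -10.973$)
$\frac{1}{C + \left(- \frac{16182}{-22694} + \frac{3316}{-21608}\right)} = \frac{1}{- \frac{196634267}{17920123} + \left(- \frac{16182}{-22694} + \frac{3316}{-21608}\right)} = \frac{1}{- \frac{196634267}{17920123} + \left(\left(-16182\right) \left(- \frac{1}{22694}\right) + 3316 \left(- \frac{1}{21608}\right)\right)} = \frac{1}{- \frac{196634267}{17920123} + \left(\frac{8091}{11347} - \frac{829}{5402}\right)} = \frac{1}{- \frac{196634267}{17920123} + \frac{34300919}{61296494}} = \frac{1}{- \frac{11438314479866861}{1098440711948762}} = - \frac{1098440711948762}{11438314479866861}$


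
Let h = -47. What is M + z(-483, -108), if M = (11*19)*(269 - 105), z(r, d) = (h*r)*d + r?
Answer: -2417915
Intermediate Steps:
z(r, d) = r - 47*d*r (z(r, d) = (-47*r)*d + r = -47*d*r + r = r - 47*d*r)
M = 34276 (M = 209*164 = 34276)
M + z(-483, -108) = 34276 - 483*(1 - 47*(-108)) = 34276 - 483*(1 + 5076) = 34276 - 483*5077 = 34276 - 2452191 = -2417915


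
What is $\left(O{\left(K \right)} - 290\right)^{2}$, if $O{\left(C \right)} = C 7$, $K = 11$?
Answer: $45369$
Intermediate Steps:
$O{\left(C \right)} = 7 C$
$\left(O{\left(K \right)} - 290\right)^{2} = \left(7 \cdot 11 - 290\right)^{2} = \left(77 - 290\right)^{2} = \left(-213\right)^{2} = 45369$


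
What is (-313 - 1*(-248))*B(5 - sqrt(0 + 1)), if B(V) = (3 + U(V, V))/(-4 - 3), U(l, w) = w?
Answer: 65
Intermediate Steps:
B(V) = -3/7 - V/7 (B(V) = (3 + V)/(-4 - 3) = (3 + V)/(-7) = (3 + V)*(-1/7) = -3/7 - V/7)
(-313 - 1*(-248))*B(5 - sqrt(0 + 1)) = (-313 - 1*(-248))*(-3/7 - (5 - sqrt(0 + 1))/7) = (-313 + 248)*(-3/7 - (5 - sqrt(1))/7) = -65*(-3/7 - (5 - 1*1)/7) = -65*(-3/7 - (5 - 1)/7) = -65*(-3/7 - 1/7*4) = -65*(-3/7 - 4/7) = -65*(-1) = 65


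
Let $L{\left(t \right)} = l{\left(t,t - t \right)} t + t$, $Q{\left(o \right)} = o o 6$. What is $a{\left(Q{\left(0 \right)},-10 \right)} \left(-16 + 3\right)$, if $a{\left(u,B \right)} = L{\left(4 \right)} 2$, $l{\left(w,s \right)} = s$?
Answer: $-104$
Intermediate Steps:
$Q{\left(o \right)} = 6 o^{2}$ ($Q{\left(o \right)} = o^{2} \cdot 6 = 6 o^{2}$)
$L{\left(t \right)} = t$ ($L{\left(t \right)} = \left(t - t\right) t + t = 0 t + t = 0 + t = t$)
$a{\left(u,B \right)} = 8$ ($a{\left(u,B \right)} = 4 \cdot 2 = 8$)
$a{\left(Q{\left(0 \right)},-10 \right)} \left(-16 + 3\right) = 8 \left(-16 + 3\right) = 8 \left(-13\right) = -104$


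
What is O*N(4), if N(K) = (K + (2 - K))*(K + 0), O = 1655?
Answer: 13240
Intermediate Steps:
N(K) = 2*K
O*N(4) = 1655*(2*4) = 1655*8 = 13240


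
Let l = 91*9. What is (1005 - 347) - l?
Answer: -161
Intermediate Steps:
l = 819
(1005 - 347) - l = (1005 - 347) - 1*819 = 658 - 819 = -161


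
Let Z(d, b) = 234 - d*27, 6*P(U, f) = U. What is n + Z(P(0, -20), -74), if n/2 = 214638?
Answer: 429510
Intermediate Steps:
n = 429276 (n = 2*214638 = 429276)
P(U, f) = U/6
Z(d, b) = 234 - 27*d
n + Z(P(0, -20), -74) = 429276 + (234 - 9*0/2) = 429276 + (234 - 27*0) = 429276 + (234 + 0) = 429276 + 234 = 429510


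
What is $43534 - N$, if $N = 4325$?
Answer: $39209$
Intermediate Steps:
$43534 - N = 43534 - 4325 = 39209$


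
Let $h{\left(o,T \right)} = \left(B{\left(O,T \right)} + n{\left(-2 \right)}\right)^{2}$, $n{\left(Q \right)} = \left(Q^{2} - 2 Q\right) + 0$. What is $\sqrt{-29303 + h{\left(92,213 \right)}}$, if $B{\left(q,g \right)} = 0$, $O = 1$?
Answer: $i \sqrt{29239} \approx 170.99 i$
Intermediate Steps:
$n{\left(Q \right)} = Q^{2} - 2 Q$
$h{\left(o,T \right)} = 64$ ($h{\left(o,T \right)} = \left(0 - 2 \left(-2 - 2\right)\right)^{2} = \left(0 - -8\right)^{2} = \left(0 + 8\right)^{2} = 8^{2} = 64$)
$\sqrt{-29303 + h{\left(92,213 \right)}} = \sqrt{-29303 + 64} = \sqrt{-29239} = i \sqrt{29239}$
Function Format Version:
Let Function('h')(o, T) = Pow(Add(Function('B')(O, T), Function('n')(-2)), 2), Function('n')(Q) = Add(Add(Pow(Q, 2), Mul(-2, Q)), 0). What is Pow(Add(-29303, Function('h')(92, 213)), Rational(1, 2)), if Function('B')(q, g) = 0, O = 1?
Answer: Mul(I, Pow(29239, Rational(1, 2))) ≈ Mul(170.99, I)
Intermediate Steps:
Function('n')(Q) = Add(Pow(Q, 2), Mul(-2, Q))
Function('h')(o, T) = 64 (Function('h')(o, T) = Pow(Add(0, Mul(-2, Add(-2, -2))), 2) = Pow(Add(0, Mul(-2, -4)), 2) = Pow(Add(0, 8), 2) = Pow(8, 2) = 64)
Pow(Add(-29303, Function('h')(92, 213)), Rational(1, 2)) = Pow(Add(-29303, 64), Rational(1, 2)) = Pow(-29239, Rational(1, 2)) = Mul(I, Pow(29239, Rational(1, 2)))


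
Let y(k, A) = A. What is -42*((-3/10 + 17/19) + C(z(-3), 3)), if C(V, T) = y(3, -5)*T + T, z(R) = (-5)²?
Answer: 45507/95 ≈ 479.02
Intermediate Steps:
z(R) = 25
C(V, T) = -4*T (C(V, T) = -5*T + T = -4*T)
-42*((-3/10 + 17/19) + C(z(-3), 3)) = -42*((-3/10 + 17/19) - 4*3) = -42*((-3*⅒ + 17*(1/19)) - 12) = -42*((-3/10 + 17/19) - 12) = -42*(113/190 - 12) = -42*(-2167/190) = 45507/95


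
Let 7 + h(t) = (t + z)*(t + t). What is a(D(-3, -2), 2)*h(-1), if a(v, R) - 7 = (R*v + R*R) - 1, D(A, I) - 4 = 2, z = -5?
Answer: 110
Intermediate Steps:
h(t) = -7 + 2*t*(-5 + t) (h(t) = -7 + (t - 5)*(t + t) = -7 + (-5 + t)*(2*t) = -7 + 2*t*(-5 + t))
D(A, I) = 6 (D(A, I) = 4 + 2 = 6)
a(v, R) = 6 + R² + R*v (a(v, R) = 7 + ((R*v + R*R) - 1) = 7 + ((R*v + R²) - 1) = 7 + ((R² + R*v) - 1) = 7 + (-1 + R² + R*v) = 6 + R² + R*v)
a(D(-3, -2), 2)*h(-1) = (6 + 2² + 2*6)*(-7 - 10*(-1) + 2*(-1)²) = (6 + 4 + 12)*(-7 + 10 + 2*1) = 22*(-7 + 10 + 2) = 22*5 = 110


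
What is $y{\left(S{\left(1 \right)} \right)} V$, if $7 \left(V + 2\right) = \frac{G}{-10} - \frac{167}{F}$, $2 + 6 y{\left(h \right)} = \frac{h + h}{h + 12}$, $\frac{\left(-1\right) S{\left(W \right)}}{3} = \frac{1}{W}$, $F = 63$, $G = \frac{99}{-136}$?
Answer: $\frac{1420403}{1349460} \approx 1.0526$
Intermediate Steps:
$G = - \frac{99}{136}$ ($G = 99 \left(- \frac{1}{136}\right) = - \frac{99}{136} \approx -0.72794$)
$S{\left(W \right)} = - \frac{3}{W}$
$y{\left(h \right)} = - \frac{1}{3} + \frac{h}{3 \left(12 + h\right)}$ ($y{\left(h \right)} = - \frac{1}{3} + \frac{\left(h + h\right) \frac{1}{h + 12}}{6} = - \frac{1}{3} + \frac{2 h \frac{1}{12 + h}}{6} = - \frac{1}{3} + \frac{h}{3 \left(12 + h\right)}$)
$V = - \frac{1420403}{599760}$ ($V = -2 + \frac{- \frac{99}{136 \left(-10\right)} - \frac{167}{63}}{7} = -2 + \frac{\left(- \frac{99}{136}\right) \left(- \frac{1}{10}\right) - \frac{167}{63}}{7} = -2 + \frac{\frac{99}{1360} - \frac{167}{63}}{7} = -2 + \frac{1}{7} \left(- \frac{220883}{85680}\right) = -2 - \frac{220883}{599760} = - \frac{1420403}{599760} \approx -2.3683$)
$y{\left(S{\left(1 \right)} \right)} V = - \frac{4}{12 - \frac{3}{1}} \left(- \frac{1420403}{599760}\right) = - \frac{4}{12 - 3} \left(- \frac{1420403}{599760}\right) = - \frac{4}{9} \left(- \frac{1420403}{599760}\right) = \left(-4\right) \frac{1}{9} \left(- \frac{1420403}{599760}\right) = \left(- \frac{4}{9}\right) \left(- \frac{1420403}{599760}\right) = \frac{1420403}{1349460}$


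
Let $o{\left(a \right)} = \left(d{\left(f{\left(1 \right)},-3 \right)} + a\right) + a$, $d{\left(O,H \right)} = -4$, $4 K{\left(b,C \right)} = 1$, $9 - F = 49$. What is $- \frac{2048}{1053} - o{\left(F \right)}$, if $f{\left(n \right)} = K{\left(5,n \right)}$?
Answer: $\frac{86404}{1053} \approx 82.055$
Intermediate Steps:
$F = -40$ ($F = 9 - 49 = -40$)
$K{\left(b,C \right)} = \frac{1}{4}$ ($K{\left(b,C \right)} = \frac{1}{4} \cdot 1 = \frac{1}{4}$)
$f{\left(n \right)} = \frac{1}{4}$
$o{\left(a \right)} = -4 + 2 a$ ($o{\left(a \right)} = \left(-4 + a\right) + a = -4 + 2 a$)
$- \frac{2048}{1053} - o{\left(F \right)} = - \frac{2048}{1053} - \left(-4 + 2 \left(-40\right)\right) = \left(-2048\right) \frac{1}{1053} - \left(-4 - 80\right) = - \frac{2048}{1053} - -84 = - \frac{2048}{1053} + 84 = \frac{86404}{1053}$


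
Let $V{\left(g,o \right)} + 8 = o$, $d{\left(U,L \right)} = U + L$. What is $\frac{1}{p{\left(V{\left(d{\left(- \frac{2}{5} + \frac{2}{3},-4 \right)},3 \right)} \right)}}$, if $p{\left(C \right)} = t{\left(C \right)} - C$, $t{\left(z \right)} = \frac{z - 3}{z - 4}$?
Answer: $\frac{9}{53} \approx 0.16981$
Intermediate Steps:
$t{\left(z \right)} = \frac{-3 + z}{-4 + z}$
$d{\left(U,L \right)} = L + U$
$V{\left(g,o \right)} = -8 + o$
$p{\left(C \right)} = - C + \frac{-3 + C}{-4 + C}$ ($p{\left(C \right)} = \frac{-3 + C}{-4 + C} - C = - C + \frac{-3 + C}{-4 + C}$)
$\frac{1}{p{\left(V{\left(d{\left(- \frac{2}{5} + \frac{2}{3},-4 \right)},3 \right)} \right)}} = \frac{1}{\frac{1}{-4 + \left(-8 + 3\right)} \left(-3 + \left(-8 + 3\right) - \left(-8 + 3\right) \left(-4 + \left(-8 + 3\right)\right)\right)} = \frac{1}{\frac{1}{-4 - 5} \left(-3 - 5 - - 5 \left(-4 - 5\right)\right)} = \frac{1}{\frac{1}{-9} \left(-3 - 5 - \left(-5\right) \left(-9\right)\right)} = \frac{1}{\left(- \frac{1}{9}\right) \left(-3 - 5 - 45\right)} = \frac{1}{\left(- \frac{1}{9}\right) \left(-53\right)} = \frac{1}{\frac{53}{9}} = \frac{9}{53}$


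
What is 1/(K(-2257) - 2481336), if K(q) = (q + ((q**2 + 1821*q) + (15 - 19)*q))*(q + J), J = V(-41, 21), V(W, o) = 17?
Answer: -1/2221924856 ≈ -4.5006e-10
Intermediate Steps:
J = 17
K(q) = (17 + q)*(q**2 + 1818*q) (K(q) = (q + ((q**2 + 1821*q) + (15 - 19)*q))*(q + 17) = (q + ((q**2 + 1821*q) - 4*q))*(17 + q) = (q + (q**2 + 1817*q))*(17 + q) = (q**2 + 1818*q)*(17 + q) = (17 + q)*(q**2 + 1818*q))
1/(K(-2257) - 2481336) = 1/(-2257*(30906 + (-2257)**2 + 1835*(-2257)) - 2481336) = 1/(-2257*(30906 + 5094049 - 4141595) - 2481336) = 1/(-2257*983360 - 2481336) = 1/(-2219443520 - 2481336) = 1/(-2221924856) = -1/2221924856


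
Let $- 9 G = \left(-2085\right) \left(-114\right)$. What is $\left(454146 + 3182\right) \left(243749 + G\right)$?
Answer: $99395210192$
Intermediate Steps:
$G = -26410$ ($G = - \frac{\left(-2085\right) \left(-114\right)}{9} = \left(- \frac{1}{9}\right) 237690 = -26410$)
$\left(454146 + 3182\right) \left(243749 + G\right) = \left(454146 + 3182\right) \left(243749 - 26410\right) = 457328 \cdot 217339 = 99395210192$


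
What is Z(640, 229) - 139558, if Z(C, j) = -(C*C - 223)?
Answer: -548935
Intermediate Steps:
Z(C, j) = 223 - C**2 (Z(C, j) = -(C**2 - 223) = -(-223 + C**2) = 223 - C**2)
Z(640, 229) - 139558 = (223 - 1*640**2) - 139558 = (223 - 1*409600) - 139558 = (223 - 409600) - 139558 = -409377 - 139558 = -548935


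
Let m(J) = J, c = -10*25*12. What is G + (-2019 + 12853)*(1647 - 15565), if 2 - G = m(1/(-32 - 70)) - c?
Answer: -15380642219/102 ≈ -1.5079e+8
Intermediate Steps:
c = -3000 (c = -250*12 = -3000)
G = -305795/102 (G = 2 - (1/(-32 - 70) - 1*(-3000)) = 2 - (1/(-102) + 3000) = 2 - (-1/102 + 3000) = 2 - 1*305999/102 = 2 - 305999/102 = -305795/102 ≈ -2998.0)
G + (-2019 + 12853)*(1647 - 15565) = -305795/102 + (-2019 + 12853)*(1647 - 15565) = -305795/102 + 10834*(-13918) = -305795/102 - 150787612 = -15380642219/102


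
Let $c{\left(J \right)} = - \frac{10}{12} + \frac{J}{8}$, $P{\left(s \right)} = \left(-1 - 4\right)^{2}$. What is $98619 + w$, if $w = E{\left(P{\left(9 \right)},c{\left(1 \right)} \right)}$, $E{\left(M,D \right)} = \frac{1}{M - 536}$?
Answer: $\frac{50394308}{511} \approx 98619.0$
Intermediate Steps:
$P{\left(s \right)} = 25$ ($P{\left(s \right)} = \left(-5\right)^{2} = 25$)
$c{\left(J \right)} = - \frac{5}{6} + \frac{J}{8}$ ($c{\left(J \right)} = \left(-10\right) \frac{1}{12} + J \frac{1}{8} = - \frac{5}{6} + \frac{J}{8}$)
$E{\left(M,D \right)} = \frac{1}{-536 + M}$
$w = - \frac{1}{511}$ ($w = \frac{1}{-536 + 25} = \frac{1}{-511} = - \frac{1}{511} \approx -0.0019569$)
$98619 + w = 98619 - \frac{1}{511} = \frac{50394308}{511}$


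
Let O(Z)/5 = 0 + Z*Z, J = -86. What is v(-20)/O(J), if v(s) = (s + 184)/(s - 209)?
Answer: -41/2117105 ≈ -1.9366e-5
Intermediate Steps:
v(s) = (184 + s)/(-209 + s)
O(Z) = 5*Z² (O(Z) = 5*(0 + Z*Z) = 5*(0 + Z²) = 5*Z²)
v(-20)/O(J) = ((184 - 20)/(-209 - 20))/((5*(-86)²)) = (164/(-229))/((5*7396)) = -1/229*164/36980 = -164/229*1/36980 = -41/2117105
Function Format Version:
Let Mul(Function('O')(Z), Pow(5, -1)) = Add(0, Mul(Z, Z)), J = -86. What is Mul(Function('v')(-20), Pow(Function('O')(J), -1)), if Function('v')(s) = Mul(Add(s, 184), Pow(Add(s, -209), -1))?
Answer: Rational(-41, 2117105) ≈ -1.9366e-5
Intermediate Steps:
Function('v')(s) = Mul(Pow(Add(-209, s), -1), Add(184, s)) (Function('v')(s) = Mul(Add(184, s), Pow(Add(-209, s), -1)) = Mul(Pow(Add(-209, s), -1), Add(184, s)))
Function('O')(Z) = Mul(5, Pow(Z, 2)) (Function('O')(Z) = Mul(5, Add(0, Mul(Z, Z))) = Mul(5, Add(0, Pow(Z, 2))) = Mul(5, Pow(Z, 2)))
Mul(Function('v')(-20), Pow(Function('O')(J), -1)) = Mul(Mul(Pow(Add(-209, -20), -1), Add(184, -20)), Pow(Mul(5, Pow(-86, 2)), -1)) = Mul(Mul(Pow(-229, -1), 164), Pow(Mul(5, 7396), -1)) = Mul(Mul(Rational(-1, 229), 164), Pow(36980, -1)) = Mul(Rational(-164, 229), Rational(1, 36980)) = Rational(-41, 2117105)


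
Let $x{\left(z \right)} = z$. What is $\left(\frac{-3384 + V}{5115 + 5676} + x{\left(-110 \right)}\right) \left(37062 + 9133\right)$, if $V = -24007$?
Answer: $- \frac{56099254195}{10791} \approx -5.1987 \cdot 10^{6}$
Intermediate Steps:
$\left(\frac{-3384 + V}{5115 + 5676} + x{\left(-110 \right)}\right) \left(37062 + 9133\right) = \left(\frac{-3384 - 24007}{5115 + 5676} - 110\right) \left(37062 + 9133\right) = \left(- \frac{27391}{10791} - 110\right) 46195 = \left(- \frac{1214401}{10791}\right) 46195 = - \frac{56099254195}{10791}$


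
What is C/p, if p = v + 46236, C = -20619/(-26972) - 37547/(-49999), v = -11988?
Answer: 2043647065/46185929062944 ≈ 4.4248e-5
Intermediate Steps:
C = 2043647065/1348573028 (C = -20619*(-1/26972) - 37547*(-1/49999) = 20619/26972 + 37547/49999 = 2043647065/1348573028 ≈ 1.5154)
p = 34248 (p = -11988 + 46236 = 34248)
C/p = (2043647065/1348573028)/34248 = (2043647065/1348573028)*(1/34248) = 2043647065/46185929062944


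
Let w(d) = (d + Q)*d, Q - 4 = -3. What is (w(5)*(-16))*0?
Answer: 0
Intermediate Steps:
Q = 1 (Q = 4 - 3 = 1)
w(d) = d*(1 + d) (w(d) = (d + 1)*d = (1 + d)*d = d*(1 + d))
(w(5)*(-16))*0 = ((5*(1 + 5))*(-16))*0 = ((5*6)*(-16))*0 = (30*(-16))*0 = -480*0 = 0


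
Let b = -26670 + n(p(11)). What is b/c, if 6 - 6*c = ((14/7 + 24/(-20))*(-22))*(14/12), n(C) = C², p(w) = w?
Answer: -1194705/199 ≈ -6003.5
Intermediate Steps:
c = 199/45 (c = 1 - (14/7 + 24/(-20))*(-22)*14/12/6 = 1 - (14*(⅐) + 24*(-1/20))*(-22)*14*(1/12)/6 = 1 - (2 - 6/5)*(-22)*7/(6*6) = 1 - (⅘)*(-22)*7/(6*6) = 1 - (-44)*7/(15*6) = 1 - ⅙*(-308/15) = 1 + 154/45 = 199/45 ≈ 4.4222)
b = -26549 (b = -26670 + 11² = -26670 + 121 = -26549)
b/c = -26549/199/45 = -26549*45/199 = -1194705/199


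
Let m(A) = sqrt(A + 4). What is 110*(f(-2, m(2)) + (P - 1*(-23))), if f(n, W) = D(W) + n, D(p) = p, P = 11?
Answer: 3520 + 110*sqrt(6) ≈ 3789.4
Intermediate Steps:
m(A) = sqrt(4 + A)
f(n, W) = W + n
110*(f(-2, m(2)) + (P - 1*(-23))) = 110*((sqrt(4 + 2) - 2) + (11 - 1*(-23))) = 110*((sqrt(6) - 2) + (11 + 23)) = 110*((-2 + sqrt(6)) + 34) = 110*(32 + sqrt(6)) = 3520 + 110*sqrt(6)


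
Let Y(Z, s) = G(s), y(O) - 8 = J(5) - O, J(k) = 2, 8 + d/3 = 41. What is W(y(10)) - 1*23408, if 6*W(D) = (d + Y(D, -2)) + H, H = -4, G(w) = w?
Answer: -46785/2 ≈ -23393.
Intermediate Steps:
d = 99 (d = -24 + 3*41 = -24 + 123 = 99)
y(O) = 10 - O (y(O) = 8 + (2 - O) = 10 - O)
Y(Z, s) = s
W(D) = 31/2 (W(D) = ((99 - 2) - 4)/6 = (97 - 4)/6 = (⅙)*93 = 31/2)
W(y(10)) - 1*23408 = 31/2 - 1*23408 = 31/2 - 23408 = -46785/2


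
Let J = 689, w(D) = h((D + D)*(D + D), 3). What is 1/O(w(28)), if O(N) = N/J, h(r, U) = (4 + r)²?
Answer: 689/9859600 ≈ 6.9881e-5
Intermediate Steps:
w(D) = (4 + 4*D²)² (w(D) = (4 + (D + D)*(D + D))² = (4 + (2*D)*(2*D))² = (4 + 4*D²)²)
O(N) = N/689
1/O(w(28)) = 1/((16*(1 + 28²)²)/689) = 1/((16*(1 + 784)²)/689) = 1/((16*785²)/689) = 1/((16*616225)/689) = 1/((1/689)*9859600) = 1/(9859600/689) = 689/9859600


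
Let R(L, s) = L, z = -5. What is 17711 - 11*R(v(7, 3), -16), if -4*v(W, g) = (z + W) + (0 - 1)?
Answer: 70855/4 ≈ 17714.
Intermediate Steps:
v(W, g) = 3/2 - W/4 (v(W, g) = -((-5 + W) + (0 - 1))/4 = -((-5 + W) - 1)/4 = -(-6 + W)/4 = 3/2 - W/4)
17711 - 11*R(v(7, 3), -16) = 17711 - 11*(3/2 - ¼*7) = 17711 - 11*(3/2 - 7/4) = 17711 - 11*(-1)/4 = 17711 - 1*(-11/4) = 17711 + 11/4 = 70855/4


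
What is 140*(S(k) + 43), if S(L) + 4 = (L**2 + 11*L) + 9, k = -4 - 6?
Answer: 5320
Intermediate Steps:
k = -10
S(L) = 5 + L**2 + 11*L (S(L) = -4 + ((L**2 + 11*L) + 9) = -4 + (9 + L**2 + 11*L) = 5 + L**2 + 11*L)
140*(S(k) + 43) = 140*((5 + (-10)**2 + 11*(-10)) + 43) = 140*((5 + 100 - 110) + 43) = 140*(-5 + 43) = 140*38 = 5320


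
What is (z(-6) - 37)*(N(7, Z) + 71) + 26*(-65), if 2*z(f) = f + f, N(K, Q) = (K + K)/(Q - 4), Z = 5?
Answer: -5345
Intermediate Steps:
N(K, Q) = 2*K/(-4 + Q) (N(K, Q) = (2*K)/(-4 + Q) = 2*K/(-4 + Q))
z(f) = f (z(f) = (f + f)/2 = (2*f)/2 = f)
(z(-6) - 37)*(N(7, Z) + 71) + 26*(-65) = (-6 - 37)*(2*7/(-4 + 5) + 71) + 26*(-65) = -43*(2*7/1 + 71) - 1690 = -43*(2*7*1 + 71) - 1690 = -43*(14 + 71) - 1690 = -43*85 - 1690 = -3655 - 1690 = -5345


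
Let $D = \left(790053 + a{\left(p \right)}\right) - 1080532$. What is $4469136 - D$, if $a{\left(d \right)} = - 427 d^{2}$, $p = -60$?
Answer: $6296815$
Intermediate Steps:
$D = -1827679$ ($D = \left(790053 - 427 \left(-60\right)^{2}\right) - 1080532 = \left(790053 - 1537200\right) - 1080532 = -747147 - 1080532 = -1827679$)
$4469136 - D = 4469136 - -1827679 = 4469136 + 1827679 = 6296815$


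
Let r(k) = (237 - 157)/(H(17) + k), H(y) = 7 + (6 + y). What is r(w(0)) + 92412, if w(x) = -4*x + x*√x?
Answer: 277244/3 ≈ 92415.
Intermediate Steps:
H(y) = 13 + y
w(x) = x^(3/2) - 4*x (w(x) = -4*x + x^(3/2) = x^(3/2) - 4*x)
r(k) = 80/(30 + k) (r(k) = (237 - 157)/((13 + 17) + k) = 80/(30 + k))
r(w(0)) + 92412 = 80/(30 + (0^(3/2) - 4*0)) + 92412 = 80/(30 + (0 + 0)) + 92412 = 80/(30 + 0) + 92412 = 80/30 + 92412 = 80*(1/30) + 92412 = 8/3 + 92412 = 277244/3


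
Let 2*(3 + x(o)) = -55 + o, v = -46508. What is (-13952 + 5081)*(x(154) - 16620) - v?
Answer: 294140053/2 ≈ 1.4707e+8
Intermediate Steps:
x(o) = -61/2 + o/2 (x(o) = -3 + (-55 + o)/2 = -3 + (-55/2 + o/2) = -61/2 + o/2)
(-13952 + 5081)*(x(154) - 16620) - v = (-13952 + 5081)*((-61/2 + (½)*154) - 16620) - 1*(-46508) = -8871*((-61/2 + 77) - 16620) + 46508 = -8871*(93/2 - 16620) + 46508 = -8871*(-33147/2) + 46508 = 294047037/2 + 46508 = 294140053/2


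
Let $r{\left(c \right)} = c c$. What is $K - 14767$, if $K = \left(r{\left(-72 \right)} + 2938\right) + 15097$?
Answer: $8452$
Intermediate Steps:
$r{\left(c \right)} = c^{2}$
$K = 23219$ ($K = \left(\left(-72\right)^{2} + 2938\right) + 15097 = \left(5184 + 2938\right) + 15097 = 8122 + 15097 = 23219$)
$K - 14767 = 23219 - 14767 = 8452$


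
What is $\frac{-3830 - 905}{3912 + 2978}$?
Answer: $- \frac{947}{1378} \approx -0.68723$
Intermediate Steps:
$\frac{-3830 - 905}{3912 + 2978} = - \frac{4735}{6890} = \left(-4735\right) \frac{1}{6890} = - \frac{947}{1378}$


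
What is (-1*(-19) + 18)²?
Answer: 1369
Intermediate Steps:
(-1*(-19) + 18)² = (19 + 18)² = 37² = 1369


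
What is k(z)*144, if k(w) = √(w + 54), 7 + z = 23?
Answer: 144*√70 ≈ 1204.8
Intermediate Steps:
z = 16 (z = -7 + 23 = 16)
k(w) = √(54 + w)
k(z)*144 = √(54 + 16)*144 = √70*144 = 144*√70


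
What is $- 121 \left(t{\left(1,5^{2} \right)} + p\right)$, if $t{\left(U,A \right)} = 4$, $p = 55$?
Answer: $-7139$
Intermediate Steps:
$- 121 \left(t{\left(1,5^{2} \right)} + p\right) = - 121 \left(4 + 55\right) = \left(-121\right) 59 = -7139$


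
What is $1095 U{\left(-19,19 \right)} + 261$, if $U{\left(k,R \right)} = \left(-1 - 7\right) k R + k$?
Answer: $3141816$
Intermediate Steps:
$U{\left(k,R \right)} = k - 8 R k$ ($U{\left(k,R \right)} = - 8 k R + k = - 8 R k + k = k - 8 R k$)
$1095 U{\left(-19,19 \right)} + 261 = 1095 \left(- 19 \left(1 - 152\right)\right) + 261 = 1095 \left(\left(-19\right) \left(-151\right)\right) + 261 = 1095 \cdot 2869 + 261 = 3141555 + 261 = 3141816$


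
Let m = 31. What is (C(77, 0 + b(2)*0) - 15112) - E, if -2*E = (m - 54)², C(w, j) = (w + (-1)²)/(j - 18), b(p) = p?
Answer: -89111/6 ≈ -14852.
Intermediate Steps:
C(w, j) = (1 + w)/(-18 + j) (C(w, j) = (w + 1)/(-18 + j) = (1 + w)/(-18 + j))
E = -529/2 (E = -(31 - 54)²/2 = -½*(-23)² = -½*529 = -529/2 ≈ -264.50)
(C(77, 0 + b(2)*0) - 15112) - E = ((1 + 77)/(-18 + (0 + 2*0)) - 15112) - 1*(-529/2) = (78/(-18 + (0 + 0)) - 15112) + 529/2 = (78/(-18 + 0) - 15112) + 529/2 = (78/(-18) - 15112) + 529/2 = (-1/18*78 - 15112) + 529/2 = (-13/3 - 15112) + 529/2 = -45349/3 + 529/2 = -89111/6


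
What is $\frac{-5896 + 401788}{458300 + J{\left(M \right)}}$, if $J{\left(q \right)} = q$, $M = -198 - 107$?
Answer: $\frac{131964}{152665} \approx 0.8644$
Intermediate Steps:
$M = -305$ ($M = -198 - 107 = -305$)
$\frac{-5896 + 401788}{458300 + J{\left(M \right)}} = \frac{-5896 + 401788}{458300 - 305} = \frac{395892}{457995} = 395892 \cdot \frac{1}{457995} = \frac{131964}{152665}$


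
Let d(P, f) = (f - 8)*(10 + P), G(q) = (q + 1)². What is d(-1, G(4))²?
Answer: 23409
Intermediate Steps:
G(q) = (1 + q)²
d(P, f) = (-8 + f)*(10 + P)
d(-1, G(4))² = (-80 - 8*(-1) + 10*(1 + 4)² - (1 + 4)²)² = (-80 + 8 + 10*5² - 1*5²)² = (-80 + 8 + 10*25 - 1*25)² = (-80 + 8 + 250 - 25)² = 153² = 23409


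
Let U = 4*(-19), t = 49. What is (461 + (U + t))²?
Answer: 188356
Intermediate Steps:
U = -76
(461 + (U + t))² = (461 + (-76 + 49))² = (461 - 27)² = 434² = 188356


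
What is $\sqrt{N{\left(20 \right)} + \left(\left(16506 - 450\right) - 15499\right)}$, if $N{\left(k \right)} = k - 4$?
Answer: $\sqrt{573} \approx 23.937$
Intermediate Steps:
$N{\left(k \right)} = -4 + k$ ($N{\left(k \right)} = k - 4 = -4 + k$)
$\sqrt{N{\left(20 \right)} + \left(\left(16506 - 450\right) - 15499\right)} = \sqrt{\left(-4 + 20\right) + \left(\left(16506 - 450\right) - 15499\right)} = \sqrt{16 + \left(16056 - 15499\right)} = \sqrt{16 + 557} = \sqrt{573}$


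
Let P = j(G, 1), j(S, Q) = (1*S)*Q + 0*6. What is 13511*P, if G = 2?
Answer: 27022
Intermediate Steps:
j(S, Q) = Q*S (j(S, Q) = S*Q + 0 = Q*S + 0 = Q*S)
P = 2 (P = 1*2 = 2)
13511*P = 13511*2 = 27022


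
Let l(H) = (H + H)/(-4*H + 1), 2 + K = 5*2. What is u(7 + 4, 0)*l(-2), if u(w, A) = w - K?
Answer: -4/3 ≈ -1.3333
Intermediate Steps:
K = 8 (K = -2 + 5*2 = -2 + 10 = 8)
u(w, A) = -8 + w (u(w, A) = w - 1*8 = w - 8 = -8 + w)
l(H) = 2*H/(1 - 4*H) (l(H) = (2*H)/(1 - 4*H) = 2*H/(1 - 4*H))
u(7 + 4, 0)*l(-2) = (-8 + (7 + 4))*(-2*(-2)/(-1 + 4*(-2))) = (-8 + 11)*(-2*(-2)/(-1 - 8)) = 3*(-2*(-2)/(-9)) = 3*(-2*(-2)*(-⅑)) = 3*(-4/9) = -4/3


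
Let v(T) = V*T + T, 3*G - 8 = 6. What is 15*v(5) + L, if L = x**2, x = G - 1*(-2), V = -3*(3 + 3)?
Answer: -11075/9 ≈ -1230.6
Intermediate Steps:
G = 14/3 (G = 8/3 + (1/3)*6 = 8/3 + 2 = 14/3 ≈ 4.6667)
V = -18 (V = -3*6 = -18)
x = 20/3 (x = 14/3 - 1*(-2) = 14/3 + 2 = 20/3 ≈ 6.6667)
v(T) = -17*T (v(T) = -18*T + T = -17*T)
L = 400/9 (L = (20/3)**2 = 400/9 ≈ 44.444)
15*v(5) + L = 15*(-17*5) + 400/9 = 15*(-85) + 400/9 = -1275 + 400/9 = -11075/9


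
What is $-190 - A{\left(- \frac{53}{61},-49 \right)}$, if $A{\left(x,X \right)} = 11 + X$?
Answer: $-152$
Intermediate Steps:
$-190 - A{\left(- \frac{53}{61},-49 \right)} = -190 - \left(11 - 49\right) = -190 - -38 = -190 + 38 = -152$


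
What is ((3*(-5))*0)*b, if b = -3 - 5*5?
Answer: 0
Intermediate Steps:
b = -28 (b = -3 - 25 = -28)
((3*(-5))*0)*b = ((3*(-5))*0)*(-28) = -15*0*(-28) = 0*(-28) = 0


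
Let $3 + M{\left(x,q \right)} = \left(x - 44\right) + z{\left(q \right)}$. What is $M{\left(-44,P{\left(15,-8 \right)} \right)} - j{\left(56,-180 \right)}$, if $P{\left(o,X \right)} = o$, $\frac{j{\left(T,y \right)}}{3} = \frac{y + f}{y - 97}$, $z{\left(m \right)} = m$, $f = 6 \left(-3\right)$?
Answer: $- \frac{21646}{277} \approx -78.144$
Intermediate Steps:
$f = -18$
$j{\left(T,y \right)} = \frac{3 \left(-18 + y\right)}{-97 + y}$ ($j{\left(T,y \right)} = 3 \frac{y - 18}{y - 97} = 3 \frac{-18 + y}{-97 + y} = \frac{3 \left(-18 + y\right)}{-97 + y}$)
$M{\left(x,q \right)} = -47 + q + x$ ($M{\left(x,q \right)} = -3 + \left(\left(x - 44\right) + q\right) = -3 + \left(\left(-44 + x\right) + q\right) = -3 + \left(-44 + q + x\right) = -47 + q + x$)
$M{\left(-44,P{\left(15,-8 \right)} \right)} - j{\left(56,-180 \right)} = \left(-47 + 15 - 44\right) - \frac{3 \left(-18 - 180\right)}{-97 - 180} = -76 - 3 \frac{1}{-277} \left(-198\right) = -76 - 3 \left(- \frac{1}{277}\right) \left(-198\right) = -76 - \frac{594}{277} = - \frac{21646}{277}$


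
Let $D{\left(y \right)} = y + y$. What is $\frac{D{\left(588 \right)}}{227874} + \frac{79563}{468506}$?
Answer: $\frac{3113550353}{17793389374} \approx 0.17498$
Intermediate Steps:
$D{\left(y \right)} = 2 y$
$\frac{D{\left(588 \right)}}{227874} + \frac{79563}{468506} = \frac{2 \cdot 588}{227874} + \frac{79563}{468506} = 1176 \cdot \frac{1}{227874} + 79563 \cdot \frac{1}{468506} = \frac{196}{37979} + \frac{79563}{468506} = \frac{3113550353}{17793389374}$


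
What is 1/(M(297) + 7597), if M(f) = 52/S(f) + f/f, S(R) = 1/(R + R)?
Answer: 1/38486 ≈ 2.5983e-5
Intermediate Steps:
S(R) = 1/(2*R)
M(f) = 1 + 104*f (M(f) = 52/((1/(2*f))) + f/f = 52*(2*f) + 1 = 104*f + 1 = 1 + 104*f)
1/(M(297) + 7597) = 1/((1 + 104*297) + 7597) = 1/((1 + 30888) + 7597) = 1/(30889 + 7597) = 1/38486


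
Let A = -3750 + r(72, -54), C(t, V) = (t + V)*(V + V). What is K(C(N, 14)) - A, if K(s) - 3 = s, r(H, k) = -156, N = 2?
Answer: 4357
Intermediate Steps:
C(t, V) = 2*V*(V + t) (C(t, V) = (V + t)*(2*V) = 2*V*(V + t))
K(s) = 3 + s
A = -3906 (A = -3750 - 156 = -3906)
K(C(N, 14)) - A = (3 + 2*14*(14 + 2)) - 1*(-3906) = (3 + 2*14*16) + 3906 = (3 + 448) + 3906 = 451 + 3906 = 4357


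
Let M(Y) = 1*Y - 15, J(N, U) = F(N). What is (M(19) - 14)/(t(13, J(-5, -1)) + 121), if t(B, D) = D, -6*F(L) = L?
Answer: -60/731 ≈ -0.082079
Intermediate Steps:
F(L) = -L/6
J(N, U) = -N/6
M(Y) = -15 + Y (M(Y) = Y - 15 = -15 + Y)
(M(19) - 14)/(t(13, J(-5, -1)) + 121) = ((-15 + 19) - 14)/(-⅙*(-5) + 121) = (4 - 14)/(⅚ + 121) = -10/731/6 = -10*6/731 = -60/731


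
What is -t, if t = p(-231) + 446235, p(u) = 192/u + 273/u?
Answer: -34359940/77 ≈ -4.4623e+5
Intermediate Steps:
p(u) = 465/u
t = 34359940/77 (t = 465/(-231) + 446235 = 465*(-1/231) + 446235 = -155/77 + 446235 = 34359940/77 ≈ 4.4623e+5)
-t = -1*34359940/77 = -34359940/77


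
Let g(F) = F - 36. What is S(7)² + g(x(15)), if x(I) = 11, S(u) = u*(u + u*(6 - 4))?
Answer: 21584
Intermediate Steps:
S(u) = 3*u² (S(u) = u*(u + u*2) = u*(u + 2*u) = u*(3*u) = 3*u²)
g(F) = -36 + F
S(7)² + g(x(15)) = (3*7²)² + (-36 + 11) = (3*49)² - 25 = 147² - 25 = 21609 - 25 = 21584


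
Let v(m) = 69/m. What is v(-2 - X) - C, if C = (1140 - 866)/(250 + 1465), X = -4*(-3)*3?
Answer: -128747/65170 ≈ -1.9756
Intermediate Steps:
X = 36 (X = 12*3 = 36)
C = 274/1715 ≈ 0.15977
v(-2 - X) - C = 69/(-2 - 1*36) - 1*274/1715 = 69/(-2 - 36) - 274/1715 = 69/(-38) - 274/1715 = 69*(-1/38) - 274/1715 = -69/38 - 274/1715 = -128747/65170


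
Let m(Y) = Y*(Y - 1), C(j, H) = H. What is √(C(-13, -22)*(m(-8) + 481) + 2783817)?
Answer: 43*√1499 ≈ 1664.8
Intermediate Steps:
m(Y) = Y*(-1 + Y)
√(C(-13, -22)*(m(-8) + 481) + 2783817) = √(-22*(-8*(-1 - 8) + 481) + 2783817) = √(-22*(-8*(-9) + 481) + 2783817) = √(-22*(72 + 481) + 2783817) = √(-22*553 + 2783817) = √(-12166 + 2783817) = √2771651 = 43*√1499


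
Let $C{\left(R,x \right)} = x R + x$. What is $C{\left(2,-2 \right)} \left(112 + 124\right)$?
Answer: $-1416$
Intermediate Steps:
$C{\left(R,x \right)} = x + R x$ ($C{\left(R,x \right)} = R x + x = x + R x$)
$C{\left(2,-2 \right)} \left(112 + 124\right) = - 2 \left(1 + 2\right) \left(112 + 124\right) = \left(-2\right) 3 \cdot 236 = \left(-6\right) 236 = -1416$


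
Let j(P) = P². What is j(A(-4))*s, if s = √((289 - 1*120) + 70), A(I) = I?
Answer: 16*√239 ≈ 247.35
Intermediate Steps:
s = √239 (s = √((289 - 120) + 70) = √(169 + 70) = √239 ≈ 15.460)
j(A(-4))*s = (-4)²*√239 = 16*√239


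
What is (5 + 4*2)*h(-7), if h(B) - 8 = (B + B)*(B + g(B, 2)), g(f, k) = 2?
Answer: 1014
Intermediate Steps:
h(B) = 8 + 2*B*(2 + B) (h(B) = 8 + (B + B)*(B + 2) = 8 + (2*B)*(2 + B) = 8 + 2*B*(2 + B))
(5 + 4*2)*h(-7) = (5 + 4*2)*(8 + 2*(-7)² + 4*(-7)) = (5 + 8)*(8 + 2*49 - 28) = 13*(8 + 98 - 28) = 13*78 = 1014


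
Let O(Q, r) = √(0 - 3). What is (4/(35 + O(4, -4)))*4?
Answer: 140/307 - 4*I*√3/307 ≈ 0.45603 - 0.022567*I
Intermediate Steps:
O(Q, r) = I*√3 (O(Q, r) = √(-3) = I*√3)
(4/(35 + O(4, -4)))*4 = (4/(35 + I*√3))*4 = 16/(35 + I*√3)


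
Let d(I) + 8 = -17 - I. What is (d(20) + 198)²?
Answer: 23409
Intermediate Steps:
d(I) = -25 - I (d(I) = -8 + (-17 - I) = -25 - I)
(d(20) + 198)² = ((-25 - 1*20) + 198)² = ((-25 - 20) + 198)² = (-45 + 198)² = 153² = 23409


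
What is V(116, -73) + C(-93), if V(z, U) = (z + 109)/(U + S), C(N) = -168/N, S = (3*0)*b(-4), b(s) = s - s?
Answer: -2887/2263 ≈ -1.2757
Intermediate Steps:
b(s) = 0
S = 0 (S = (3*0)*0 = 0*0 = 0)
V(z, U) = (109 + z)/U (V(z, U) = (z + 109)/(U + 0) = (109 + z)/U)
V(116, -73) + C(-93) = (109 + 116)/(-73) - 168/(-93) = -1/73*225 - 168*(-1/93) = -225/73 + 56/31 = -2887/2263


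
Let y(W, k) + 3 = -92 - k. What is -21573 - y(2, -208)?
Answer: -21686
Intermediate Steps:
y(W, k) = -95 - k (y(W, k) = -3 + (-92 - k) = -95 - k)
-21573 - y(2, -208) = -21573 - (-95 - 1*(-208)) = -21573 - (-95 + 208) = -21573 - 1*113 = -21573 - 113 = -21686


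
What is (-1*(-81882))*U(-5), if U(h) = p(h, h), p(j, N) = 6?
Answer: 491292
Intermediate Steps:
U(h) = 6
(-1*(-81882))*U(-5) = -1*(-81882)*6 = 81882*6 = 491292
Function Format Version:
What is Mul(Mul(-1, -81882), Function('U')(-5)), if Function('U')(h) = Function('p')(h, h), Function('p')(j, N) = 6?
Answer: 491292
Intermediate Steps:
Function('U')(h) = 6
Mul(Mul(-1, -81882), Function('U')(-5)) = Mul(Mul(-1, -81882), 6) = Mul(81882, 6) = 491292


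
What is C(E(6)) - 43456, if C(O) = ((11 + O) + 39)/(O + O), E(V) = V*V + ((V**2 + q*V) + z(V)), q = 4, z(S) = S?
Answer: -2216218/51 ≈ -43455.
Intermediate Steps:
E(V) = 2*V**2 + 5*V (E(V) = V*V + ((V**2 + 4*V) + V) = V**2 + (V**2 + 5*V) = 2*V**2 + 5*V)
C(O) = (50 + O)/(2*O) (C(O) = (50 + O)/((2*O)) = (50 + O)*(1/(2*O)) = (50 + O)/(2*O))
C(E(6)) - 43456 = (50 + 6*(5 + 2*6))/(2*((6*(5 + 2*6)))) - 43456 = (50 + 6*(5 + 12))/(2*((6*(5 + 12)))) - 43456 = (50 + 6*17)/(2*((6*17))) - 43456 = (1/2)*(50 + 102)/102 - 43456 = (1/2)*(1/102)*152 - 43456 = 38/51 - 43456 = -2216218/51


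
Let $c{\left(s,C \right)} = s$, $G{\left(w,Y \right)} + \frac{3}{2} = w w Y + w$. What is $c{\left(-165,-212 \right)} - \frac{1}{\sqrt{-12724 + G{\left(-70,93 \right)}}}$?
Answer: $-165 - \frac{\sqrt{802}}{18847} \approx -165.0$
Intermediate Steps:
$G{\left(w,Y \right)} = - \frac{3}{2} + w + Y w^{2}$ ($G{\left(w,Y \right)} = - \frac{3}{2} + \left(w w Y + w\right) = - \frac{3}{2} + \left(w^{2} Y + w\right) = - \frac{3}{2} + \left(Y w^{2} + w\right) = - \frac{3}{2} + \left(w + Y w^{2}\right) = - \frac{3}{2} + w + Y w^{2}$)
$c{\left(-165,-212 \right)} - \frac{1}{\sqrt{-12724 + G{\left(-70,93 \right)}}} = -165 - \frac{1}{\sqrt{-12724 - \left(\frac{143}{2} - 455700\right)}} = -165 - \frac{1}{\sqrt{-12724 - - \frac{911257}{2}}} = -165 - \frac{1}{\sqrt{-12724 + \frac{911257}{2}}} = -165 - \frac{1}{\sqrt{\frac{885809}{2}}} = -165 - \frac{1}{\frac{47}{2} \sqrt{802}} = -165 - \frac{\sqrt{802}}{18847}$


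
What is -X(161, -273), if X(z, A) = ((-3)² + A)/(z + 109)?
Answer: 44/45 ≈ 0.97778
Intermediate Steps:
X(z, A) = (9 + A)/(109 + z)
-X(161, -273) = -(9 - 273)/(109 + 161) = -(-264)/270 = -1*(-44/45) = 44/45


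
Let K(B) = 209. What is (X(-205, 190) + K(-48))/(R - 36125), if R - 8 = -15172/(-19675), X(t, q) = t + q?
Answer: -3816950/710586803 ≈ -0.0053715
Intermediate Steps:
X(t, q) = q + t
R = 172572/19675 (R = 8 - 15172/(-19675) = 8 - 15172*(-1/19675) = 8 + 15172/19675 = 172572/19675 ≈ 8.7711)
(X(-205, 190) + K(-48))/(R - 36125) = ((190 - 205) + 209)/(172572/19675 - 36125) = (-15 + 209)/(-710586803/19675) = 194*(-19675/710586803) = -3816950/710586803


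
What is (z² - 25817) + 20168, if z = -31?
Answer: -4688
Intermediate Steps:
(z² - 25817) + 20168 = ((-31)² - 25817) + 20168 = (961 - 25817) + 20168 = -24856 + 20168 = -4688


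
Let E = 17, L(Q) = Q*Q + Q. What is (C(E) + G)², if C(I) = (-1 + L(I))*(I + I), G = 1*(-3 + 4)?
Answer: 107557641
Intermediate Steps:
G = 1 (G = 1*1 = 1)
L(Q) = Q + Q² (L(Q) = Q² + Q = Q + Q²)
C(I) = 2*I*(-1 + I*(1 + I)) (C(I) = (-1 + I*(1 + I))*(I + I) = (-1 + I*(1 + I))*(2*I) = 2*I*(-1 + I*(1 + I)))
(C(E) + G)² = (2*17*(-1 + 17*(1 + 17)) + 1)² = (2*17*(-1 + 17*18) + 1)² = (2*17*(-1 + 306) + 1)² = (2*17*305 + 1)² = (10370 + 1)² = 10371² = 107557641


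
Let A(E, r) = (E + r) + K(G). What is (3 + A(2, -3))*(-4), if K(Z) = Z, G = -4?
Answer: 8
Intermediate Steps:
A(E, r) = -4 + E + r (A(E, r) = (E + r) - 4 = -4 + E + r)
(3 + A(2, -3))*(-4) = (3 + (-4 + 2 - 3))*(-4) = (3 - 5)*(-4) = -2*(-4) = 8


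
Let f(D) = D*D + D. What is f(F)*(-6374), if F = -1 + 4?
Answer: -76488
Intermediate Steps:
F = 3
f(D) = D + D² (f(D) = D² + D = D + D²)
f(F)*(-6374) = (3*(1 + 3))*(-6374) = (3*4)*(-6374) = 12*(-6374) = -76488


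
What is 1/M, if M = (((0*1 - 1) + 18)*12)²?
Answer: 1/41616 ≈ 2.4029e-5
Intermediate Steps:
M = 41616 (M = (((0 - 1) + 18)*12)² = ((-1 + 18)*12)² = (17*12)² = 204² = 41616)
1/M = 1/41616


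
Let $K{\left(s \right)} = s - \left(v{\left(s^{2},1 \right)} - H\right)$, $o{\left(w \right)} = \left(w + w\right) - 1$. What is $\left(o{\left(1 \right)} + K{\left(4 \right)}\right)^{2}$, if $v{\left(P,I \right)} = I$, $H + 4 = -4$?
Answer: $16$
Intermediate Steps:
$H = -8$ ($H = -4 - 4 = -8$)
$o{\left(w \right)} = -1 + 2 w$ ($o{\left(w \right)} = 2 w - 1 = -1 + 2 w$)
$K{\left(s \right)} = -9 + s$ ($K{\left(s \right)} = s - \left(1 - -8\right) = s - \left(1 + 8\right) = s - 9 = -9 + s$)
$\left(o{\left(1 \right)} + K{\left(4 \right)}\right)^{2} = \left(\left(-1 + 2 \cdot 1\right) + \left(-9 + 4\right)\right)^{2} = \left(\left(-1 + 2\right) - 5\right)^{2} = \left(1 - 5\right)^{2} = \left(-4\right)^{2} = 16$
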